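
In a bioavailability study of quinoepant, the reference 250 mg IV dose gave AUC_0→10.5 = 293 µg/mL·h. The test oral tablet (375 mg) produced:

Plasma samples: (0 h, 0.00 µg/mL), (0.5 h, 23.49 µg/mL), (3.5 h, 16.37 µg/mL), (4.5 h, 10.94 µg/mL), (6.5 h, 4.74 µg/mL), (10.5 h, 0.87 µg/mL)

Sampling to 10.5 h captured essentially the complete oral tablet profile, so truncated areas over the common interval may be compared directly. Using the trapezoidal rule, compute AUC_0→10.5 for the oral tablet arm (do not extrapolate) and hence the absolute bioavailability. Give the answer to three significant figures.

Trapezoidal AUC_0→10.5 (oral tablet):
  [0→0.5]: (0.00+23.49)/2 × 0.5 = 5.8725
  [0.5→3.5]: (23.49+16.37)/2 × 3 = 59.79
  [3.5→4.5]: (16.37+10.94)/2 × 1 = 13.655
  [4.5→6.5]: (10.94+4.74)/2 × 2 = 15.68
  [6.5→10.5]: (4.74+0.87)/2 × 4 = 11.22
  Sum = 106.2175 µg/mL·h
F = (AUC_ev/D_ev)/(AUC_iv/D_iv) = (106.2175/375)/(293/250) = 0.283247/1.172 = 0.2417

F = 0.242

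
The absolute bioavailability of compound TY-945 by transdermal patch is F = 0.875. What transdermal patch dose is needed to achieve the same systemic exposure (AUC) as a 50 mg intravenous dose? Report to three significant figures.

For equal systemic exposure: F × D_ev = D_iv
D_ev = D_iv / F = 50 / 0.875 = 57.1429 mg

D_transdermal = 57.1 mg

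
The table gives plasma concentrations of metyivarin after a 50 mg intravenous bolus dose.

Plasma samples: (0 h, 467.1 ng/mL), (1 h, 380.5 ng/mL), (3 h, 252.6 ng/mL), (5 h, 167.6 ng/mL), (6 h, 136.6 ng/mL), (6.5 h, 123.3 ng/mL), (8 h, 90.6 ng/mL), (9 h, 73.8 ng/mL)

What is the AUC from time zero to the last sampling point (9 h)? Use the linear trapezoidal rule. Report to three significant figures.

Trapezoidal AUC_0→9:
  [0→1]: (467.1+380.5)/2 × 1 = 423.8
  [1→3]: (380.5+252.6)/2 × 2 = 633.1
  [3→5]: (252.6+167.6)/2 × 2 = 420.2
  [5→6]: (167.6+136.6)/2 × 1 = 152.1
  [6→6.5]: (136.6+123.3)/2 × 0.5 = 64.975
  [6.5→8]: (123.3+90.6)/2 × 1.5 = 160.425
  [8→9]: (90.6+73.8)/2 × 1 = 82.2
  Sum = 1936.8 ng/mL·h

AUC = 1940 ng/mL·h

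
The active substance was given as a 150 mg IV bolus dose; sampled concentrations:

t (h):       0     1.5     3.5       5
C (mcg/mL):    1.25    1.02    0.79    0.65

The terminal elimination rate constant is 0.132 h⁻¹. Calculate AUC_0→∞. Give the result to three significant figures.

AUC = 9.52 mcg/mL·h

Trapezoidal AUC_0→5:
  [0→1.5]: (1.25+1.02)/2 × 1.5 = 1.7025
  [1.5→3.5]: (1.02+0.79)/2 × 2 = 1.81
  [3.5→5]: (0.79+0.65)/2 × 1.5 = 1.08
  Sum = 4.5925 mcg/mL·h
Extrapolated tail: C_last / k_e = 0.65 / 0.132 = 4.924
AUC_0→∞ = 4.5925 + 4.924 = 9.5165 mcg/mL·h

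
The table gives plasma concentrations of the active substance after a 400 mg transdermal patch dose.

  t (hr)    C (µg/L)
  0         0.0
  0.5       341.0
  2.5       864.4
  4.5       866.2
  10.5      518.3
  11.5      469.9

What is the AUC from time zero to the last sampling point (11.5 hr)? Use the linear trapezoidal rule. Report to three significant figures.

Trapezoidal AUC_0→11.5:
  [0→0.5]: (0.0+341.0)/2 × 0.5 = 85.25
  [0.5→2.5]: (341.0+864.4)/2 × 2 = 1205.4
  [2.5→4.5]: (864.4+866.2)/2 × 2 = 1730.6
  [4.5→10.5]: (866.2+518.3)/2 × 6 = 4153.5
  [10.5→11.5]: (518.3+469.9)/2 × 1 = 494.1
  Sum = 7668.85 µg/L·hr

AUC = 7670 µg/L·hr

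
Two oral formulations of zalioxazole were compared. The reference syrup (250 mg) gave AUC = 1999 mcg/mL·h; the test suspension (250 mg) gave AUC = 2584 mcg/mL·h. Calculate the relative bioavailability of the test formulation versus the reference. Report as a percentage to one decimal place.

F_rel = 129.3%

F_rel = (AUC_test/D_test) / (AUC_ref/D_ref)
      = (2584/250) / (1999/250)
      = 10.336 / 7.996 = 1.2926 = 129.26%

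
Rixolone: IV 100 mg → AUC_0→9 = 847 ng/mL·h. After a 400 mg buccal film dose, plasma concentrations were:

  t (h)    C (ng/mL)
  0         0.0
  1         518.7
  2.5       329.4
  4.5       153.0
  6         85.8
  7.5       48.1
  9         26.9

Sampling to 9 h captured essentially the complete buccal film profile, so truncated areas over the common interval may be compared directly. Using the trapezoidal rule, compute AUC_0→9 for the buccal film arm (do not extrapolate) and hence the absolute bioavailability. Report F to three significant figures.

F = 0.506

Trapezoidal AUC_0→9 (buccal film):
  [0→1]: (0.0+518.7)/2 × 1 = 259.35
  [1→2.5]: (518.7+329.4)/2 × 1.5 = 636.075
  [2.5→4.5]: (329.4+153.0)/2 × 2 = 482.4
  [4.5→6]: (153.0+85.8)/2 × 1.5 = 179.1
  [6→7.5]: (85.8+48.1)/2 × 1.5 = 100.425
  [7.5→9]: (48.1+26.9)/2 × 1.5 = 56.25
  Sum = 1713.6 ng/mL·h
F = (AUC_ev/D_ev)/(AUC_iv/D_iv) = (1713.6/400)/(847/100) = 4.284/8.47 = 0.5058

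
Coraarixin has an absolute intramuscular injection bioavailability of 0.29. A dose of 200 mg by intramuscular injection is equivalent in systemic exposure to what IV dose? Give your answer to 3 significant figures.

Systemic exposure from an extravascular dose = F × D_ev, so the equivalent IV dose is F × D_ev.
D_iv = F × D_ev = 0.29 × 200 = 58 mg

D_iv = 58.0 mg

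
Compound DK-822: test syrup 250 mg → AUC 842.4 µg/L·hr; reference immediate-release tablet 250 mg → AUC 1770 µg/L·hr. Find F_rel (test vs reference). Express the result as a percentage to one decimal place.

F_rel = (AUC_test/D_test) / (AUC_ref/D_ref)
      = (842.4/250) / (1770/250)
      = 3.3696 / 7.08 = 0.4759 = 47.59%

F_rel = 47.6%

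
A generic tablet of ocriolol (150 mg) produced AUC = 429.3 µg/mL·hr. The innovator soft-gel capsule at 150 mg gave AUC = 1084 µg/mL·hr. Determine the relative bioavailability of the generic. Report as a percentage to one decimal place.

F_rel = (AUC_test/D_test) / (AUC_ref/D_ref)
      = (429.3/150) / (1084/150)
      = 2.862 / 7.22667 = 0.3960 = 39.60%

F_rel = 39.6%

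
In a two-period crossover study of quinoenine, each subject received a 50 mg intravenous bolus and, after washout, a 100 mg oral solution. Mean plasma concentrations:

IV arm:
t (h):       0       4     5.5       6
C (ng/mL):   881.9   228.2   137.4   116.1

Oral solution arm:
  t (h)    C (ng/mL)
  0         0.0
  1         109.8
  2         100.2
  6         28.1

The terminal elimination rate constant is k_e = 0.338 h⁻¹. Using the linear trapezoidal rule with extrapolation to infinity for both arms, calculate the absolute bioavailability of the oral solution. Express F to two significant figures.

Trapezoidal AUC_0→6 (IV):
  [0→4]: (881.9+228.2)/2 × 4 = 2220.2
  [4→5.5]: (228.2+137.4)/2 × 1.5 = 274.2
  [5.5→6]: (137.4+116.1)/2 × 0.5 = 63.375
  Sum = 2557.775 ng/mL·h
IV tail: 116.1/0.338 = 343.491; AUC_iv,0→∞ = 2557.775 + 343.491 = 2901.266 ng/mL·h
Trapezoidal AUC_0→6 (oral solution):
  [0→1]: (0.0+109.8)/2 × 1 = 54.9
  [1→2]: (109.8+100.2)/2 × 1 = 105.0
  [2→6]: (100.2+28.1)/2 × 4 = 256.6
  Sum = 416.5 ng/mL·h
oral solution tail: 28.1/0.338 = 83.136; AUC_ev,0→∞ = 416.5 + 83.136 = 499.636 ng/mL·h
F = (AUC_ev/D_ev)/(AUC_iv/D_iv) = (499.636/100)/(2901.266/50) = 4.99636/58.02532 = 0.0861

F = 0.086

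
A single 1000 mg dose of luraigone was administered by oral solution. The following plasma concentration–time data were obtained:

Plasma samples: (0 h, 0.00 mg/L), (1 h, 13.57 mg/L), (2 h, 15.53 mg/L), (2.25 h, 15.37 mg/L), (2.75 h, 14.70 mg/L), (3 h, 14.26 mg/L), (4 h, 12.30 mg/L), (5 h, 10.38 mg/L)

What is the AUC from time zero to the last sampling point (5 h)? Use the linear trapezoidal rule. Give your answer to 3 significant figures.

AUC = 61.0 mg/L·h

Trapezoidal AUC_0→5:
  [0→1]: (0.00+13.57)/2 × 1 = 6.785
  [1→2]: (13.57+15.53)/2 × 1 = 14.55
  [2→2.25]: (15.53+15.37)/2 × 0.25 = 3.8625
  [2.25→2.75]: (15.37+14.70)/2 × 0.5 = 7.5175
  [2.75→3]: (14.70+14.26)/2 × 0.25 = 3.62
  [3→4]: (14.26+12.30)/2 × 1 = 13.28
  [4→5]: (12.30+10.38)/2 × 1 = 11.34
  Sum = 60.955 mg/L·h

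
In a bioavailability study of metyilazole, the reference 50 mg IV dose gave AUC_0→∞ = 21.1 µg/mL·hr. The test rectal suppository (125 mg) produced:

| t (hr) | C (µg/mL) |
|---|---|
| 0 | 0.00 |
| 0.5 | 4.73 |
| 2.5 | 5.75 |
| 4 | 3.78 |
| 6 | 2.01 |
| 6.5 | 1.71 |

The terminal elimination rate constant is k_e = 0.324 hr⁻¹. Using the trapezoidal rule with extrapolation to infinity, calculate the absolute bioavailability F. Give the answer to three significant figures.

F = 0.584

Trapezoidal AUC_0→6.5 (rectal suppository):
  [0→0.5]: (0.00+4.73)/2 × 0.5 = 1.1825
  [0.5→2.5]: (4.73+5.75)/2 × 2 = 10.48
  [2.5→4]: (5.75+3.78)/2 × 1.5 = 7.1475
  [4→6]: (3.78+2.01)/2 × 2 = 5.79
  [6→6.5]: (2.01+1.71)/2 × 0.5 = 0.93
  Sum = 25.53 µg/mL·hr
Tail: C_last/k_e = 1.71/0.324 = 5.278
AUC_0→∞ (rectal suppository) = 25.53 + 5.278 = 30.808 µg/mL·hr
F = (AUC_ev/D_ev)/(AUC_iv/D_iv) = (30.808/125)/(21.1/50) = 0.246464/0.422 = 0.5840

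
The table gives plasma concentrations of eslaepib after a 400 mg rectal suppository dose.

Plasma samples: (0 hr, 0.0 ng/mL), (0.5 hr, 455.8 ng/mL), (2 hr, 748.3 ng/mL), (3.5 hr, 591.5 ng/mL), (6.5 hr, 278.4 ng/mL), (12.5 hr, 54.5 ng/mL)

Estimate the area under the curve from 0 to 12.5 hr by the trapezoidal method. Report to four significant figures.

AUC = 4325 ng/mL·hr

Trapezoidal AUC_0→12.5:
  [0→0.5]: (0.0+455.8)/2 × 0.5 = 113.95
  [0.5→2]: (455.8+748.3)/2 × 1.5 = 903.075
  [2→3.5]: (748.3+591.5)/2 × 1.5 = 1004.85
  [3.5→6.5]: (591.5+278.4)/2 × 3 = 1304.85
  [6.5→12.5]: (278.4+54.5)/2 × 6 = 998.7
  Sum = 4325.425 ng/mL·hr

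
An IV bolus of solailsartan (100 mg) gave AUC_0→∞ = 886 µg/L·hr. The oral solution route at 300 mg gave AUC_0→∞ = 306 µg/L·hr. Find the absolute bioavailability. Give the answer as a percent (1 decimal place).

F = (AUC_ev / D_ev) / (AUC_iv / D_iv)
  = (306/300) / (886/100)
  = 1.02 / 8.86 = 0.1151
  = 11.51%

F = 11.5%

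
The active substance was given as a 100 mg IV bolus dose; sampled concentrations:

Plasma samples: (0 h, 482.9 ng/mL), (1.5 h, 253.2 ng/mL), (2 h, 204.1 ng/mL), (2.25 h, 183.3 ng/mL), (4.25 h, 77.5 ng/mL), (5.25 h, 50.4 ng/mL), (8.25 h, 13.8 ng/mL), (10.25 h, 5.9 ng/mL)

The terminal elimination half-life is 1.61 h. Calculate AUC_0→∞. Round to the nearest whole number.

AUC = 1169 ng/mL·h

Trapezoidal AUC_0→10.25:
  [0→1.5]: (482.9+253.2)/2 × 1.5 = 552.075
  [1.5→2]: (253.2+204.1)/2 × 0.5 = 114.325
  [2→2.25]: (204.1+183.3)/2 × 0.25 = 48.425
  [2.25→4.25]: (183.3+77.5)/2 × 2 = 260.8
  [4.25→5.25]: (77.5+50.4)/2 × 1 = 63.95
  [5.25→8.25]: (50.4+13.8)/2 × 3 = 96.3
  [8.25→10.25]: (13.8+5.9)/2 × 2 = 19.7
  Sum = 1155.575 ng/mL·h
k_e = ln2 / t½ = 0.693147 / 1.61 = 0.4305 h^-1
Extrapolated tail: C_last / k_e = 5.9 / 0.4305 = 13.705
AUC_0→∞ = 1155.575 + 13.705 = 1169.28 ng/mL·h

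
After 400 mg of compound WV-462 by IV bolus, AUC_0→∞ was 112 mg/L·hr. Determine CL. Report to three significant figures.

CL = Dose_iv / AUC_0→∞
   = 400 / 112 = 3.57143 L/hr

CL = 3.57 L/hr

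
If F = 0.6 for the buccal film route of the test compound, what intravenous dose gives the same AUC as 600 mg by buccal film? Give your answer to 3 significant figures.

D_iv = 360 mg

Systemic exposure from an extravascular dose = F × D_ev, so the equivalent IV dose is F × D_ev.
D_iv = F × D_ev = 0.6 × 600 = 360 mg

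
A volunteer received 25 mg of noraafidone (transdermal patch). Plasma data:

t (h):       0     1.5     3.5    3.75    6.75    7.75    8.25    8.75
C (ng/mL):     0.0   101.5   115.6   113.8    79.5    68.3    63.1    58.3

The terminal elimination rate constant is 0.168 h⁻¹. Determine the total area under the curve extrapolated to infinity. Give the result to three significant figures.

AUC = 1100 ng/mL·h

Trapezoidal AUC_0→8.75:
  [0→1.5]: (0.0+101.5)/2 × 1.5 = 76.125
  [1.5→3.5]: (101.5+115.6)/2 × 2 = 217.1
  [3.5→3.75]: (115.6+113.8)/2 × 0.25 = 28.675
  [3.75→6.75]: (113.8+79.5)/2 × 3 = 289.95
  [6.75→7.75]: (79.5+68.3)/2 × 1 = 73.9
  [7.75→8.25]: (68.3+63.1)/2 × 0.5 = 32.85
  [8.25→8.75]: (63.1+58.3)/2 × 0.5 = 30.35
  Sum = 748.95 ng/mL·h
Extrapolated tail: C_last / k_e = 58.3 / 0.168 = 347.024
AUC_0→∞ = 748.95 + 347.024 = 1095.974 ng/mL·h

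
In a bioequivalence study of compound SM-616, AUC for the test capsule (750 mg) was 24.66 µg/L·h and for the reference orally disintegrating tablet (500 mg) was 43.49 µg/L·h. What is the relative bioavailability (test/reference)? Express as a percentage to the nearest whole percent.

F_rel = (AUC_test/D_test) / (AUC_ref/D_ref)
      = (24.66/750) / (43.49/500)
      = 0.03288 / 0.08698 = 0.3780 = 37.80%

F_rel = 38%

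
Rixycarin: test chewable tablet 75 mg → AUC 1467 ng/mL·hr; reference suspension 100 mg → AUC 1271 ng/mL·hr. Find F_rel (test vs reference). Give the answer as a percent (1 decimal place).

F_rel = (AUC_test/D_test) / (AUC_ref/D_ref)
      = (1467/75) / (1271/100)
      = 19.56 / 12.71 = 1.5389 = 153.89%

F_rel = 153.9%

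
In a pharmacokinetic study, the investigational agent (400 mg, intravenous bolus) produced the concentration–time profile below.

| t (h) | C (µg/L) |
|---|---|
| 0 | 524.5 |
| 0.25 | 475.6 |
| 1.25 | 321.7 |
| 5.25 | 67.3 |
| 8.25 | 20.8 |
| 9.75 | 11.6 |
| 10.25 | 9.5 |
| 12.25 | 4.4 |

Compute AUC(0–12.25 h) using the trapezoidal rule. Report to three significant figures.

AUC = 1480 µg/L·h

Trapezoidal AUC_0→12.25:
  [0→0.25]: (524.5+475.6)/2 × 0.25 = 125.0125
  [0.25→1.25]: (475.6+321.7)/2 × 1 = 398.65
  [1.25→5.25]: (321.7+67.3)/2 × 4 = 778.0
  [5.25→8.25]: (67.3+20.8)/2 × 3 = 132.15
  [8.25→9.75]: (20.8+11.6)/2 × 1.5 = 24.3
  [9.75→10.25]: (11.6+9.5)/2 × 0.5 = 5.275
  [10.25→12.25]: (9.5+4.4)/2 × 2 = 13.9
  Sum = 1477.2875 µg/L·h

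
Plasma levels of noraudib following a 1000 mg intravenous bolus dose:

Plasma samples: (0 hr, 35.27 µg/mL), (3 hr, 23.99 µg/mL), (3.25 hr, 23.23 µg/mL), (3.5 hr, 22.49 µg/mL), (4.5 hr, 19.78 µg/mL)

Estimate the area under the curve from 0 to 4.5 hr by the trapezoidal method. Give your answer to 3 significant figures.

Trapezoidal AUC_0→4.5:
  [0→3]: (35.27+23.99)/2 × 3 = 88.89
  [3→3.25]: (23.99+23.23)/2 × 0.25 = 5.9025
  [3.25→3.5]: (23.23+22.49)/2 × 0.25 = 5.715
  [3.5→4.5]: (22.49+19.78)/2 × 1 = 21.135
  Sum = 121.6425 µg/mL·hr

AUC = 122 µg/mL·hr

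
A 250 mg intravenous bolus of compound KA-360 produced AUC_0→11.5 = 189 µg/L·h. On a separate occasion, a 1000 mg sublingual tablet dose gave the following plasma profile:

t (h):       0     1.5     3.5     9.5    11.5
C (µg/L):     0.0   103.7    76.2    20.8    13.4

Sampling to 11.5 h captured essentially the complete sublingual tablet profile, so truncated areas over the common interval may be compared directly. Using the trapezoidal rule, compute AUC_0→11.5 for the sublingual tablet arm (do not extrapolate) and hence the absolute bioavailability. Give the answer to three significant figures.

F = 0.771

Trapezoidal AUC_0→11.5 (sublingual tablet):
  [0→1.5]: (0.0+103.7)/2 × 1.5 = 77.775
  [1.5→3.5]: (103.7+76.2)/2 × 2 = 179.9
  [3.5→9.5]: (76.2+20.8)/2 × 6 = 291.0
  [9.5→11.5]: (20.8+13.4)/2 × 2 = 34.2
  Sum = 582.875 µg/L·h
F = (AUC_ev/D_ev)/(AUC_iv/D_iv) = (582.875/1000)/(189/250) = 0.582875/0.756 = 0.7710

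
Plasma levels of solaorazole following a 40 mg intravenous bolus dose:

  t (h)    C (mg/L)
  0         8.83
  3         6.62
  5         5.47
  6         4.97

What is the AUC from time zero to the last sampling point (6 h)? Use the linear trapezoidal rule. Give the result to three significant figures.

Trapezoidal AUC_0→6:
  [0→3]: (8.83+6.62)/2 × 3 = 23.175
  [3→5]: (6.62+5.47)/2 × 2 = 12.09
  [5→6]: (5.47+4.97)/2 × 1 = 5.22
  Sum = 40.485 mg/L·h

AUC = 40.5 mg/L·h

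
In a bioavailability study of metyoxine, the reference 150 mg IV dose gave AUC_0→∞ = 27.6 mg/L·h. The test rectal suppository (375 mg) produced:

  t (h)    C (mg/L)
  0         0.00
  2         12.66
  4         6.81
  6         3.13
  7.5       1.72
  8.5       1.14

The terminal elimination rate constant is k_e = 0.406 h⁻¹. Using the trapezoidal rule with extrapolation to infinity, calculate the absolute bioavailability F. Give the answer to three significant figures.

F = 0.724

Trapezoidal AUC_0→8.5 (rectal suppository):
  [0→2]: (0.00+12.66)/2 × 2 = 12.66
  [2→4]: (12.66+6.81)/2 × 2 = 19.47
  [4→6]: (6.81+3.13)/2 × 2 = 9.94
  [6→7.5]: (3.13+1.72)/2 × 1.5 = 3.6375
  [7.5→8.5]: (1.72+1.14)/2 × 1 = 1.43
  Sum = 47.1375 mg/L·h
Tail: C_last/k_e = 1.14/0.406 = 2.808
AUC_0→∞ (rectal suppository) = 47.1375 + 2.808 = 49.9455 mg/L·h
F = (AUC_ev/D_ev)/(AUC_iv/D_iv) = (49.9455/375)/(27.6/150) = 0.133188/0.184 = 0.7238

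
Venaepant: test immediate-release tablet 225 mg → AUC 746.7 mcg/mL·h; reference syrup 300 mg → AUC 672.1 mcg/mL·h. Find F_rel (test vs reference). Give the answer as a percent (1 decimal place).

F_rel = (AUC_test/D_test) / (AUC_ref/D_ref)
      = (746.7/225) / (672.1/300)
      = 3.31867 / 2.24033 = 1.4813 = 148.13%

F_rel = 148.1%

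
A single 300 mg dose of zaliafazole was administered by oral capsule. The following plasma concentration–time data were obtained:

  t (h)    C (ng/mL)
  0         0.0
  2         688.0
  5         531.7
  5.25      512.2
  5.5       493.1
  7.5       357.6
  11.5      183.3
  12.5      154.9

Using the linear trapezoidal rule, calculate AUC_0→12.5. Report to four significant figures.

AUC = 4875 ng/mL·h

Trapezoidal AUC_0→12.5:
  [0→2]: (0.0+688.0)/2 × 2 = 688.0
  [2→5]: (688.0+531.7)/2 × 3 = 1829.55
  [5→5.25]: (531.7+512.2)/2 × 0.25 = 130.4875
  [5.25→5.5]: (512.2+493.1)/2 × 0.25 = 125.6625
  [5.5→7.5]: (493.1+357.6)/2 × 2 = 850.7
  [7.5→11.5]: (357.6+183.3)/2 × 4 = 1081.8
  [11.5→12.5]: (183.3+154.9)/2 × 1 = 169.1
  Sum = 4875.3 ng/mL·h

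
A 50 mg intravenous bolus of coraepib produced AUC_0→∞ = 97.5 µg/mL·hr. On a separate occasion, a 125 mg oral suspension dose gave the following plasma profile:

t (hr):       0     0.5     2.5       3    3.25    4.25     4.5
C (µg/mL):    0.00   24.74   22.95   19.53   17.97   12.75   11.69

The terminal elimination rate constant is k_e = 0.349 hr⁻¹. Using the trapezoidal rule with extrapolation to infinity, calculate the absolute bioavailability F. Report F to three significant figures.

Trapezoidal AUC_0→4.5 (oral suspension):
  [0→0.5]: (0.00+24.74)/2 × 0.5 = 6.185
  [0.5→2.5]: (24.74+22.95)/2 × 2 = 47.69
  [2.5→3]: (22.95+19.53)/2 × 0.5 = 10.62
  [3→3.25]: (19.53+17.97)/2 × 0.25 = 4.6875
  [3.25→4.25]: (17.97+12.75)/2 × 1 = 15.36
  [4.25→4.5]: (12.75+11.69)/2 × 0.25 = 3.055
  Sum = 87.5975 µg/mL·hr
Tail: C_last/k_e = 11.69/0.349 = 33.496
AUC_0→∞ (oral suspension) = 87.5975 + 33.496 = 121.0935 µg/mL·hr
F = (AUC_ev/D_ev)/(AUC_iv/D_iv) = (121.0935/125)/(97.5/50) = 0.968748/1.95 = 0.4968

F = 0.497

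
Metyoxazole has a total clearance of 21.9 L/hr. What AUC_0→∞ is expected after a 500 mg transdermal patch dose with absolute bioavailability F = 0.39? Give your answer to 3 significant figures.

AUC = 8.90 mg/L·hr

AUC_0→∞ = F × Dose / CL
        = 0.39 × 500 / 21.9 = 8.90411 mg/L·hr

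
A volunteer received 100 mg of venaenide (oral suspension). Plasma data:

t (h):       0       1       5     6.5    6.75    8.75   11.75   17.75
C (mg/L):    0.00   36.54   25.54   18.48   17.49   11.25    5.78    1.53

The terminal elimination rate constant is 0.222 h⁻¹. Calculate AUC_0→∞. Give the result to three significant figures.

AUC = 263 mg/L·h

Trapezoidal AUC_0→17.75:
  [0→1]: (0.00+36.54)/2 × 1 = 18.27
  [1→5]: (36.54+25.54)/2 × 4 = 124.16
  [5→6.5]: (25.54+18.48)/2 × 1.5 = 33.015
  [6.5→6.75]: (18.48+17.49)/2 × 0.25 = 4.49625
  [6.75→8.75]: (17.49+11.25)/2 × 2 = 28.74
  [8.75→11.75]: (11.25+5.78)/2 × 3 = 25.545
  [11.75→17.75]: (5.78+1.53)/2 × 6 = 21.93
  Sum = 256.15625 mg/L·h
Extrapolated tail: C_last / k_e = 1.53 / 0.222 = 6.892
AUC_0→∞ = 256.15625 + 6.892 = 263.04825 mg/L·h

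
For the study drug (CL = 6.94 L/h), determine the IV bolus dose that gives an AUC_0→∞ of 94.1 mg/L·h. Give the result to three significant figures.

Dose = 653 mg

Dose_iv = CL × AUC_0→∞
     = 6.94 × 94.1 = 653.054 mg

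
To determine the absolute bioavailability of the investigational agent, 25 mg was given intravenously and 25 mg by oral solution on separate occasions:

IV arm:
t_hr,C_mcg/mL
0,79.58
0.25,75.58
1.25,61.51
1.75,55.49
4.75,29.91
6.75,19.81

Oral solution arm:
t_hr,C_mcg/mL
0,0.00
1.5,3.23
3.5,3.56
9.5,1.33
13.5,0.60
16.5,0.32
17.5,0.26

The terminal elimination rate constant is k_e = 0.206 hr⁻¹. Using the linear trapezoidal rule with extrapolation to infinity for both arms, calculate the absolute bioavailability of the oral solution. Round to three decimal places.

F = 0.078

Trapezoidal AUC_0→6.75 (IV):
  [0→0.25]: (79.58+75.58)/2 × 0.25 = 19.395
  [0.25→1.25]: (75.58+61.51)/2 × 1 = 68.545
  [1.25→1.75]: (61.51+55.49)/2 × 0.5 = 29.25
  [1.75→4.75]: (55.49+29.91)/2 × 3 = 128.1
  [4.75→6.75]: (29.91+19.81)/2 × 2 = 49.72
  Sum = 295.01 mcg/mL·hr
IV tail: 19.81/0.206 = 96.165; AUC_iv,0→∞ = 295.01 + 96.165 = 391.175 mcg/mL·hr
Trapezoidal AUC_0→17.5 (oral solution):
  [0→1.5]: (0.00+3.23)/2 × 1.5 = 2.4225
  [1.5→3.5]: (3.23+3.56)/2 × 2 = 6.79
  [3.5→9.5]: (3.56+1.33)/2 × 6 = 14.67
  [9.5→13.5]: (1.33+0.60)/2 × 4 = 3.86
  [13.5→16.5]: (0.60+0.32)/2 × 3 = 1.38
  [16.5→17.5]: (0.32+0.26)/2 × 1 = 0.29
  Sum = 29.4125 mcg/mL·hr
oral solution tail: 0.26/0.206 = 1.262; AUC_ev,0→∞ = 29.4125 + 1.262 = 30.6745 mcg/mL·hr
F = (AUC_ev/D_ev)/(AUC_iv/D_iv) = (30.6745/25)/(391.175/25) = 1.22698/15.647 = 0.0784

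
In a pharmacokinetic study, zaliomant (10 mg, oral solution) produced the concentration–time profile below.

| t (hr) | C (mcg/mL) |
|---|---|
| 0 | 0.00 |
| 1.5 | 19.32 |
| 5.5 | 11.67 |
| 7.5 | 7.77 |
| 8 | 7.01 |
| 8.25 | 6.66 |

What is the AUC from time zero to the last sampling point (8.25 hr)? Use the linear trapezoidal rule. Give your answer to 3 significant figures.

Trapezoidal AUC_0→8.25:
  [0→1.5]: (0.00+19.32)/2 × 1.5 = 14.49
  [1.5→5.5]: (19.32+11.67)/2 × 4 = 61.98
  [5.5→7.5]: (11.67+7.77)/2 × 2 = 19.44
  [7.5→8]: (7.77+7.01)/2 × 0.5 = 3.695
  [8→8.25]: (7.01+6.66)/2 × 0.25 = 1.70875
  Sum = 101.31375 mcg/mL·hr

AUC = 101 mcg/mL·hr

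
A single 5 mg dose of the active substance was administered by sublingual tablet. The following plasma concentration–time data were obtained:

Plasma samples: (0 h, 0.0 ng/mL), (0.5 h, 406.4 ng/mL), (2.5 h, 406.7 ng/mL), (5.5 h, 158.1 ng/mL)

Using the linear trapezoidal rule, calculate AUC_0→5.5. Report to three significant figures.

Trapezoidal AUC_0→5.5:
  [0→0.5]: (0.0+406.4)/2 × 0.5 = 101.6
  [0.5→2.5]: (406.4+406.7)/2 × 2 = 813.1
  [2.5→5.5]: (406.7+158.1)/2 × 3 = 847.2
  Sum = 1761.9 ng/mL·h

AUC = 1760 ng/mL·h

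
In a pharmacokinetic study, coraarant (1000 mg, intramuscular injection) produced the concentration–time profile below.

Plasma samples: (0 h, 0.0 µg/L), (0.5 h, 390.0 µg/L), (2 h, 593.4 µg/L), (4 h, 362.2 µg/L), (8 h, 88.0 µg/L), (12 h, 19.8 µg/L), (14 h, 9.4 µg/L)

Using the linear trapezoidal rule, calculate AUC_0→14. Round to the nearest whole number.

Trapezoidal AUC_0→14:
  [0→0.5]: (0.0+390.0)/2 × 0.5 = 97.5
  [0.5→2]: (390.0+593.4)/2 × 1.5 = 737.55
  [2→4]: (593.4+362.2)/2 × 2 = 955.6
  [4→8]: (362.2+88.0)/2 × 4 = 900.4
  [8→12]: (88.0+19.8)/2 × 4 = 215.6
  [12→14]: (19.8+9.4)/2 × 2 = 29.2
  Sum = 2935.85 µg/L·h

AUC = 2936 µg/L·h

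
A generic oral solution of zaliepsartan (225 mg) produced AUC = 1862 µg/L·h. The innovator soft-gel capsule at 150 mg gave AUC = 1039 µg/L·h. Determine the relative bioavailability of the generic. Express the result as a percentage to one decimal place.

F_rel = (AUC_test/D_test) / (AUC_ref/D_ref)
      = (1862/225) / (1039/150)
      = 8.27556 / 6.92667 = 1.1947 = 119.47%

F_rel = 119.5%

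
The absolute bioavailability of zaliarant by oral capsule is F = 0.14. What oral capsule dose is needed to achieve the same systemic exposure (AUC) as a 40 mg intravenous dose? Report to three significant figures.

For equal systemic exposure: F × D_ev = D_iv
D_ev = D_iv / F = 40 / 0.14 = 285.714 mg

D_oral = 286 mg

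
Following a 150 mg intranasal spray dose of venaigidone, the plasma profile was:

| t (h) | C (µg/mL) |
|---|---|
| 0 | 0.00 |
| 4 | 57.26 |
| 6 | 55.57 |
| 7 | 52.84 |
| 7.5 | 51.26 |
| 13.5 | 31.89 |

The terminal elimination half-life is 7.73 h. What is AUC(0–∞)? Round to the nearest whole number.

Trapezoidal AUC_0→13.5:
  [0→4]: (0.00+57.26)/2 × 4 = 114.52
  [4→6]: (57.26+55.57)/2 × 2 = 112.83
  [6→7]: (55.57+52.84)/2 × 1 = 54.205
  [7→7.5]: (52.84+51.26)/2 × 0.5 = 26.025
  [7.5→13.5]: (51.26+31.89)/2 × 6 = 249.45
  Sum = 557.03 µg/mL·h
k_e = ln2 / t½ = 0.693147 / 7.73 = 0.0897 h^-1
Extrapolated tail: C_last / k_e = 31.89 / 0.0897 = 355.518
AUC_0→∞ = 557.03 + 355.518 = 912.548 µg/mL·h

AUC = 913 µg/mL·h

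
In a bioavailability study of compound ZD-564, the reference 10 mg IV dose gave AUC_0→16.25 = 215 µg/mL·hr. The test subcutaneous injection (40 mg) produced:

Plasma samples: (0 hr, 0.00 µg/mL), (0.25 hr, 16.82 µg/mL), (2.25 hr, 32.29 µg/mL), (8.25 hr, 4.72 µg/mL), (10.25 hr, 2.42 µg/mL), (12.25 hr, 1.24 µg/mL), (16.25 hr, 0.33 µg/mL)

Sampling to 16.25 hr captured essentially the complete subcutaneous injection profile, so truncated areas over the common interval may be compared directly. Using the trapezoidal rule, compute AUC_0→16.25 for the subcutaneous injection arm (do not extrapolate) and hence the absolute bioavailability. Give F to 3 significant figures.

F = 0.205

Trapezoidal AUC_0→16.25 (subcutaneous injection):
  [0→0.25]: (0.00+16.82)/2 × 0.25 = 2.1025
  [0.25→2.25]: (16.82+32.29)/2 × 2 = 49.11
  [2.25→8.25]: (32.29+4.72)/2 × 6 = 111.03
  [8.25→10.25]: (4.72+2.42)/2 × 2 = 7.14
  [10.25→12.25]: (2.42+1.24)/2 × 2 = 3.66
  [12.25→16.25]: (1.24+0.33)/2 × 4 = 3.14
  Sum = 176.1825 µg/mL·hr
F = (AUC_ev/D_ev)/(AUC_iv/D_iv) = (176.1825/40)/(215/10) = 4.4045625/21.5 = 0.2049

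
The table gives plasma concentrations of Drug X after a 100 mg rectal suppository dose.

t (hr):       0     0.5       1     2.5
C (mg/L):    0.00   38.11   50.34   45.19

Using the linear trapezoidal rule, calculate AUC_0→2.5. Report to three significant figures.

Trapezoidal AUC_0→2.5:
  [0→0.5]: (0.00+38.11)/2 × 0.5 = 9.5275
  [0.5→1]: (38.11+50.34)/2 × 0.5 = 22.1125
  [1→2.5]: (50.34+45.19)/2 × 1.5 = 71.6475
  Sum = 103.2875 mg/L·hr

AUC = 103 mg/L·hr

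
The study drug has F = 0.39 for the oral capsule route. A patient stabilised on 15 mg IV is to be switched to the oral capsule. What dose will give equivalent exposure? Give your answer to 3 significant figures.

For equal systemic exposure: F × D_ev = D_iv
D_ev = D_iv / F = 15 / 0.39 = 38.4615 mg

D_oral = 38.5 mg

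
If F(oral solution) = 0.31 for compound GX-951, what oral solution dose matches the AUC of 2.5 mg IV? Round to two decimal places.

For equal systemic exposure: F × D_ev = D_iv
D_ev = D_iv / F = 2.5 / 0.31 = 8.06452 mg

D_oral = 8.06 mg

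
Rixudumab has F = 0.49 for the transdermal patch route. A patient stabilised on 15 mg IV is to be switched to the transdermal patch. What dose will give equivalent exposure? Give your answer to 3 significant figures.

D_transdermal = 30.6 mg

For equal systemic exposure: F × D_ev = D_iv
D_ev = D_iv / F = 15 / 0.49 = 30.6122 mg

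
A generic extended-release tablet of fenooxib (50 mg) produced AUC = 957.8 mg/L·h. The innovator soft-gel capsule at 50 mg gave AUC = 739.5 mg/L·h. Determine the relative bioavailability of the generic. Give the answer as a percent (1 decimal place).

F_rel = 129.5%

F_rel = (AUC_test/D_test) / (AUC_ref/D_ref)
      = (957.8/50) / (739.5/50)
      = 19.156 / 14.79 = 1.2952 = 129.52%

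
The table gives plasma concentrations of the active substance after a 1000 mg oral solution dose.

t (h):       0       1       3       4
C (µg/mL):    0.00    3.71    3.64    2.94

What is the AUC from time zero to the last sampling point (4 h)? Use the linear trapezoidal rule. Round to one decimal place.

Trapezoidal AUC_0→4:
  [0→1]: (0.00+3.71)/2 × 1 = 1.855
  [1→3]: (3.71+3.64)/2 × 2 = 7.35
  [3→4]: (3.64+2.94)/2 × 1 = 3.29
  Sum = 12.495 µg/mL·h

AUC = 12.5 µg/mL·h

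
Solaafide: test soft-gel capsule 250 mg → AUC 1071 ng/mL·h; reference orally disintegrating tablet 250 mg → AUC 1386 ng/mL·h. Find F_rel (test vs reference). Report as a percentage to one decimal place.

F_rel = (AUC_test/D_test) / (AUC_ref/D_ref)
      = (1071/250) / (1386/250)
      = 4.284 / 5.544 = 0.7727 = 77.27%

F_rel = 77.3%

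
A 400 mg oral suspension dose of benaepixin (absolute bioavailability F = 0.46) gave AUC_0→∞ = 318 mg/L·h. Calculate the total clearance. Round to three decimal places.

CL = F × Dose / AUC_0→∞
   = 0.46 × 400 / 318 = 0.578616 L/h

CL = 0.579 L/h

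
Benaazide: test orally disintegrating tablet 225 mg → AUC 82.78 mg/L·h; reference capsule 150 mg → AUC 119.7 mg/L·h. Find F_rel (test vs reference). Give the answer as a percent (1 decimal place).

F_rel = 46.1%

F_rel = (AUC_test/D_test) / (AUC_ref/D_ref)
      = (82.78/225) / (119.7/150)
      = 0.367911 / 0.798 = 0.4610 = 46.10%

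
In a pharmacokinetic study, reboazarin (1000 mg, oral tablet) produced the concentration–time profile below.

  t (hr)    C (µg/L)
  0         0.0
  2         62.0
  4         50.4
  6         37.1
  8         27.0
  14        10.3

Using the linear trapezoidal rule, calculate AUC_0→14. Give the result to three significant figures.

AUC = 438 µg/L·hr

Trapezoidal AUC_0→14:
  [0→2]: (0.0+62.0)/2 × 2 = 62.0
  [2→4]: (62.0+50.4)/2 × 2 = 112.4
  [4→6]: (50.4+37.1)/2 × 2 = 87.5
  [6→8]: (37.1+27.0)/2 × 2 = 64.1
  [8→14]: (27.0+10.3)/2 × 6 = 111.9
  Sum = 437.9 µg/L·hr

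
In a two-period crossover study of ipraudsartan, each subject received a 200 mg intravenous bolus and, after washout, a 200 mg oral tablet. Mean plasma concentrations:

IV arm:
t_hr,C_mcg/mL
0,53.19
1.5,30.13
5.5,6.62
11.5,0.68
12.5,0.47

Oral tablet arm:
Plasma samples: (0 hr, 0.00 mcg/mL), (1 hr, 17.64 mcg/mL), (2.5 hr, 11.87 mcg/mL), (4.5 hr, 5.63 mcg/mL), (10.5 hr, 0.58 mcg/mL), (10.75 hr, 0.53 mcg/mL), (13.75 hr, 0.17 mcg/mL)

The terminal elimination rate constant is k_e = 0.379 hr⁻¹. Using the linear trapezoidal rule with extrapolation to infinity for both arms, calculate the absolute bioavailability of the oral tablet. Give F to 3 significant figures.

F = 0.430

Trapezoidal AUC_0→12.5 (IV):
  [0→1.5]: (53.19+30.13)/2 × 1.5 = 62.49
  [1.5→5.5]: (30.13+6.62)/2 × 4 = 73.5
  [5.5→11.5]: (6.62+0.68)/2 × 6 = 21.9
  [11.5→12.5]: (0.68+0.47)/2 × 1 = 0.575
  Sum = 158.465 mcg/mL·hr
IV tail: 0.47/0.379 = 1.240; AUC_iv,0→∞ = 158.465 + 1.240 = 159.705 mcg/mL·hr
Trapezoidal AUC_0→13.75 (oral tablet):
  [0→1]: (0.00+17.64)/2 × 1 = 8.82
  [1→2.5]: (17.64+11.87)/2 × 1.5 = 22.1325
  [2.5→4.5]: (11.87+5.63)/2 × 2 = 17.5
  [4.5→10.5]: (5.63+0.58)/2 × 6 = 18.63
  [10.5→10.75]: (0.58+0.53)/2 × 0.25 = 0.13875
  [10.75→13.75]: (0.53+0.17)/2 × 3 = 1.05
  Sum = 68.27125 mcg/mL·hr
oral tablet tail: 0.17/0.379 = 0.449; AUC_ev,0→∞ = 68.27125 + 0.449 = 68.72025 mcg/mL·hr
F = (AUC_ev/D_ev)/(AUC_iv/D_iv) = (68.72025/200)/(159.705/200) = 0.34360125/0.798525 = 0.4303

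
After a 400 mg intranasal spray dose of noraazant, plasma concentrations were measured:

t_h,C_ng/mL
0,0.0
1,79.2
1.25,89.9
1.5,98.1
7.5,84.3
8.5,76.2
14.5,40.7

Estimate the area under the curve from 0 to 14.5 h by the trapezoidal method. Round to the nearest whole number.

AUC = 1062 ng/mL·h

Trapezoidal AUC_0→14.5:
  [0→1]: (0.0+79.2)/2 × 1 = 39.6
  [1→1.25]: (79.2+89.9)/2 × 0.25 = 21.1375
  [1.25→1.5]: (89.9+98.1)/2 × 0.25 = 23.5
  [1.5→7.5]: (98.1+84.3)/2 × 6 = 547.2
  [7.5→8.5]: (84.3+76.2)/2 × 1 = 80.25
  [8.5→14.5]: (76.2+40.7)/2 × 6 = 350.7
  Sum = 1062.3875 ng/mL·h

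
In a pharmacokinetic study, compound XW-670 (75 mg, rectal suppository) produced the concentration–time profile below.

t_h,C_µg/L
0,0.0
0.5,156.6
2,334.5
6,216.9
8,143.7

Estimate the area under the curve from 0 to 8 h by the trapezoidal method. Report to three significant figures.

Trapezoidal AUC_0→8:
  [0→0.5]: (0.0+156.6)/2 × 0.5 = 39.15
  [0.5→2]: (156.6+334.5)/2 × 1.5 = 368.325
  [2→6]: (334.5+216.9)/2 × 4 = 1102.8
  [6→8]: (216.9+143.7)/2 × 2 = 360.6
  Sum = 1870.875 µg/L·h

AUC = 1870 µg/L·h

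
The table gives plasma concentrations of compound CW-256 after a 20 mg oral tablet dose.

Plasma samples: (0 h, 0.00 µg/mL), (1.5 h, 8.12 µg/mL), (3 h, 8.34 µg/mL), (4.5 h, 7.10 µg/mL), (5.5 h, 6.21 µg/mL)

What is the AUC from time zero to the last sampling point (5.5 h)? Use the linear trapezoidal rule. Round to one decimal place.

Trapezoidal AUC_0→5.5:
  [0→1.5]: (0.00+8.12)/2 × 1.5 = 6.09
  [1.5→3]: (8.12+8.34)/2 × 1.5 = 12.345
  [3→4.5]: (8.34+7.10)/2 × 1.5 = 11.58
  [4.5→5.5]: (7.10+6.21)/2 × 1 = 6.655
  Sum = 36.67 µg/mL·h

AUC = 36.7 µg/mL·h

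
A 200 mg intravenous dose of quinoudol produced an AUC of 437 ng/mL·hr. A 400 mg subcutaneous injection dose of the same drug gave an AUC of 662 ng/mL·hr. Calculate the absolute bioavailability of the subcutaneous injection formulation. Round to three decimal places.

F = (AUC_ev / D_ev) / (AUC_iv / D_iv)
  = (662/400) / (437/200)
  = 1.655 / 2.185 = 0.7574

F = 0.757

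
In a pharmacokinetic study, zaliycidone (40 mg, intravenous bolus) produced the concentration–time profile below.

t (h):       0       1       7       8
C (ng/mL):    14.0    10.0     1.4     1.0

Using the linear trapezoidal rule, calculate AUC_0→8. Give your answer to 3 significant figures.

AUC = 47.4 ng/mL·h

Trapezoidal AUC_0→8:
  [0→1]: (14.0+10.0)/2 × 1 = 12.0
  [1→7]: (10.0+1.4)/2 × 6 = 34.2
  [7→8]: (1.4+1.0)/2 × 1 = 1.2
  Sum = 47.4 ng/mL·h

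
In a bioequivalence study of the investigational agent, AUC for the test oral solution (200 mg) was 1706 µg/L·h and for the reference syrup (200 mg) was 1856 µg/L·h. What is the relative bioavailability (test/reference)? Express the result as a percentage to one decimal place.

F_rel = (AUC_test/D_test) / (AUC_ref/D_ref)
      = (1706/200) / (1856/200)
      = 8.53 / 9.28 = 0.9192 = 91.92%

F_rel = 91.9%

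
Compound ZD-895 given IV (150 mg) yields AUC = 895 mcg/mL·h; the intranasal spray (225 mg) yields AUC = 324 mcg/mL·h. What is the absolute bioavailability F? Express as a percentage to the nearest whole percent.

F = (AUC_ev / D_ev) / (AUC_iv / D_iv)
  = (324/225) / (895/150)
  = 1.44 / 5.96667 = 0.2413
  = 24.13%

F = 24%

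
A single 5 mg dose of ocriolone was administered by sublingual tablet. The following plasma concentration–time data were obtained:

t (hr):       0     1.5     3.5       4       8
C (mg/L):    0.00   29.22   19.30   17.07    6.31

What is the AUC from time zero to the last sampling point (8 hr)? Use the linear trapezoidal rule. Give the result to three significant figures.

AUC = 126 mg/L·hr

Trapezoidal AUC_0→8:
  [0→1.5]: (0.00+29.22)/2 × 1.5 = 21.915
  [1.5→3.5]: (29.22+19.30)/2 × 2 = 48.52
  [3.5→4]: (19.30+17.07)/2 × 0.5 = 9.0925
  [4→8]: (17.07+6.31)/2 × 4 = 46.76
  Sum = 126.2875 mg/L·hr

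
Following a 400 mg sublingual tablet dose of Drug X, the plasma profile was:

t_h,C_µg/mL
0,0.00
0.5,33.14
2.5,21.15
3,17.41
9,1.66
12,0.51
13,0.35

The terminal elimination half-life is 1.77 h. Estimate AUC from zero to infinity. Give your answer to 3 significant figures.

AUC = 134 µg/mL·h

Trapezoidal AUC_0→13:
  [0→0.5]: (0.00+33.14)/2 × 0.5 = 8.285
  [0.5→2.5]: (33.14+21.15)/2 × 2 = 54.29
  [2.5→3]: (21.15+17.41)/2 × 0.5 = 9.64
  [3→9]: (17.41+1.66)/2 × 6 = 57.21
  [9→12]: (1.66+0.51)/2 × 3 = 3.255
  [12→13]: (0.51+0.35)/2 × 1 = 0.43
  Sum = 133.11 µg/mL·h
k_e = ln2 / t½ = 0.693147 / 1.77 = 0.3916 h^-1
Extrapolated tail: C_last / k_e = 0.35 / 0.3916 = 0.894
AUC_0→∞ = 133.11 + 0.894 = 134.004 µg/mL·h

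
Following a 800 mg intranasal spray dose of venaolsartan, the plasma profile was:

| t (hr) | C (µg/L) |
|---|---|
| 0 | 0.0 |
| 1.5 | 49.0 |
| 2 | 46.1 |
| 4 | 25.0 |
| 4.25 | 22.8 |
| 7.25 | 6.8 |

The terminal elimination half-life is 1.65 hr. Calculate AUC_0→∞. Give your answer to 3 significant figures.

Trapezoidal AUC_0→7.25:
  [0→1.5]: (0.0+49.0)/2 × 1.5 = 36.75
  [1.5→2]: (49.0+46.1)/2 × 0.5 = 23.775
  [2→4]: (46.1+25.0)/2 × 2 = 71.1
  [4→4.25]: (25.0+22.8)/2 × 0.25 = 5.975
  [4.25→7.25]: (22.8+6.8)/2 × 3 = 44.4
  Sum = 182.0 µg/L·hr
k_e = ln2 / t½ = 0.693147 / 1.65 = 0.4201 hr^-1
Extrapolated tail: C_last / k_e = 6.8 / 0.4201 = 16.187
AUC_0→∞ = 182.0 + 16.187 = 198.187 µg/L·hr

AUC = 198 µg/L·hr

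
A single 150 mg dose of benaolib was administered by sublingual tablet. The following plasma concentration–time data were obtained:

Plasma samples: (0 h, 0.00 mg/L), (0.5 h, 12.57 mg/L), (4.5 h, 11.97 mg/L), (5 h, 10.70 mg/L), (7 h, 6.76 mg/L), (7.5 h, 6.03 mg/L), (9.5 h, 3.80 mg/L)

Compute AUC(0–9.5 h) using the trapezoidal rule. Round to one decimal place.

AUC = 88.4 mg/L·h

Trapezoidal AUC_0→9.5:
  [0→0.5]: (0.00+12.57)/2 × 0.5 = 3.1425
  [0.5→4.5]: (12.57+11.97)/2 × 4 = 49.08
  [4.5→5]: (11.97+10.70)/2 × 0.5 = 5.6675
  [5→7]: (10.70+6.76)/2 × 2 = 17.46
  [7→7.5]: (6.76+6.03)/2 × 0.5 = 3.1975
  [7.5→9.5]: (6.03+3.80)/2 × 2 = 9.83
  Sum = 88.3775 mg/L·h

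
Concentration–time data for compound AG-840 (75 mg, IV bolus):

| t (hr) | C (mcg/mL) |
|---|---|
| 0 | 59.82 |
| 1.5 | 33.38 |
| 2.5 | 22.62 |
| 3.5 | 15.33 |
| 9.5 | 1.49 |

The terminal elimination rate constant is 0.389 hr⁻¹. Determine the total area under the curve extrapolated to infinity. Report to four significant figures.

Trapezoidal AUC_0→9.5:
  [0→1.5]: (59.82+33.38)/2 × 1.5 = 69.9
  [1.5→2.5]: (33.38+22.62)/2 × 1 = 28.0
  [2.5→3.5]: (22.62+15.33)/2 × 1 = 18.975
  [3.5→9.5]: (15.33+1.49)/2 × 6 = 50.46
  Sum = 167.335 mcg/mL·hr
Extrapolated tail: C_last / k_e = 1.49 / 0.389 = 3.830
AUC_0→∞ = 167.335 + 3.830 = 171.165 mcg/mL·hr

AUC = 171.2 mcg/mL·hr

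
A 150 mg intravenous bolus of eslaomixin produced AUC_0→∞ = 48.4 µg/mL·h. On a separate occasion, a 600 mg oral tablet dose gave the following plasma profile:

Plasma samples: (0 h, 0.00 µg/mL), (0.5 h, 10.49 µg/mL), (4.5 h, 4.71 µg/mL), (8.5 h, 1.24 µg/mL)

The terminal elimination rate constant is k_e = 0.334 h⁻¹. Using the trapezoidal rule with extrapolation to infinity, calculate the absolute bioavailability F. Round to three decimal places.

Trapezoidal AUC_0→8.5 (oral tablet):
  [0→0.5]: (0.00+10.49)/2 × 0.5 = 2.6225
  [0.5→4.5]: (10.49+4.71)/2 × 4 = 30.4
  [4.5→8.5]: (4.71+1.24)/2 × 4 = 11.9
  Sum = 44.9225 µg/mL·h
Tail: C_last/k_e = 1.24/0.334 = 3.713
AUC_0→∞ (oral tablet) = 44.9225 + 3.713 = 48.6355 µg/mL·h
F = (AUC_ev/D_ev)/(AUC_iv/D_iv) = (48.6355/600)/(48.4/150) = 0.0810592/0.322667 = 0.2512

F = 0.251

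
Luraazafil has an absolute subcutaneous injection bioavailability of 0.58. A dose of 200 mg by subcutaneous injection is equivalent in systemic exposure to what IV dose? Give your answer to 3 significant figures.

Systemic exposure from an extravascular dose = F × D_ev, so the equivalent IV dose is F × D_ev.
D_iv = F × D_ev = 0.58 × 200 = 116 mg

D_iv = 116 mg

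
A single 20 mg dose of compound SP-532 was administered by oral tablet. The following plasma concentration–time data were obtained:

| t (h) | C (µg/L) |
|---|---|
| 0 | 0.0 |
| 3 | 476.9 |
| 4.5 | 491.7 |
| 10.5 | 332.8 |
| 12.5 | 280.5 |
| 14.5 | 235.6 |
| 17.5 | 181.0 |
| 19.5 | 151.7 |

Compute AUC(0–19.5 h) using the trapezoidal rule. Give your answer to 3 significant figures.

Trapezoidal AUC_0→19.5:
  [0→3]: (0.0+476.9)/2 × 3 = 715.35
  [3→4.5]: (476.9+491.7)/2 × 1.5 = 726.45
  [4.5→10.5]: (491.7+332.8)/2 × 6 = 2473.5
  [10.5→12.5]: (332.8+280.5)/2 × 2 = 613.3
  [12.5→14.5]: (280.5+235.6)/2 × 2 = 516.1
  [14.5→17.5]: (235.6+181.0)/2 × 3 = 624.9
  [17.5→19.5]: (181.0+151.7)/2 × 2 = 332.7
  Sum = 6002.3 µg/L·h

AUC = 6000 µg/L·h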